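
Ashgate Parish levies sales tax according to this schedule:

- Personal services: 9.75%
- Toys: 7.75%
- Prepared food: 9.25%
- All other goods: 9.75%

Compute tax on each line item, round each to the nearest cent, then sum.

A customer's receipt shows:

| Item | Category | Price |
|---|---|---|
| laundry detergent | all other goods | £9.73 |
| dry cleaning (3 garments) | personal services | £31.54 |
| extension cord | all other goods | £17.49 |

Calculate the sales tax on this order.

Laundry detergent £9.73: all other goods → 9.75% → £0.95
Dry cleaning (3 garments) £31.54: personal services → 9.75% → £3.08
Extension cord £17.49: all other goods → 9.75% → £1.71
Total tax = £0.95 + £3.08 + £1.71 = £5.74

£5.74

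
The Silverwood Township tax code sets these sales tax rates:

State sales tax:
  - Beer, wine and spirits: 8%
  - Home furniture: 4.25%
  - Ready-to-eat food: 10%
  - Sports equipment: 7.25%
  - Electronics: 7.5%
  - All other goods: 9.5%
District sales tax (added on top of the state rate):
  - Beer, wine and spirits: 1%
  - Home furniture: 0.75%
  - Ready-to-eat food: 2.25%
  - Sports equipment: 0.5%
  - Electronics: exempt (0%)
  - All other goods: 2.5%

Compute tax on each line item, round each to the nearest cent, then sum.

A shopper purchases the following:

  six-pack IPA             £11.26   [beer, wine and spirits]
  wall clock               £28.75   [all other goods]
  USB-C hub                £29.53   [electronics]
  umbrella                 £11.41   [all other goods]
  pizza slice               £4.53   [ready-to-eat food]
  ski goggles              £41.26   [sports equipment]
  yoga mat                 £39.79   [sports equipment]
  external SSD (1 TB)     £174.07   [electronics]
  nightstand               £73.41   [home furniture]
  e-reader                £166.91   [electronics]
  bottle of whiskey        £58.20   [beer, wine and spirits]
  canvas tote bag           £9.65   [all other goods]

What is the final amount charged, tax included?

£699.29

Six-pack IPA £11.26: beer, wine and spirits → 8% + 1% district = 9% → £1.01
Wall clock £28.75: all other goods → 9.5% + 2.5% district = 12% → £3.45
USB-C hub £29.53: electronics → 7.5% + 0% district = 7.5% → £2.21
Umbrella £11.41: all other goods → 9.5% + 2.5% district = 12% → £1.37
Pizza slice £4.53: ready-to-eat food → 10% + 2.25% district = 12.25% → £0.55
Ski goggles £41.26: sports equipment → 7.25% + 0.5% district = 7.75% → £3.20
Yoga mat £39.79: sports equipment → 7.25% + 0.5% district = 7.75% → £3.08
External SSD (1 TB) £174.07: electronics → 7.5% + 0% district = 7.5% → £13.06
Nightstand £73.41: home furniture → 4.25% + 0.75% district = 5% → £3.67
E-reader £166.91: electronics → 7.5% + 0% district = 7.5% → £12.52
Bottle of whiskey £58.20: beer, wine and spirits → 8% + 1% district = 9% → £5.24
Canvas tote bag £9.65: all other goods → 9.5% + 2.5% district = 12% → £1.16
Subtotal = £648.77; tax = £50.52; total due = £699.29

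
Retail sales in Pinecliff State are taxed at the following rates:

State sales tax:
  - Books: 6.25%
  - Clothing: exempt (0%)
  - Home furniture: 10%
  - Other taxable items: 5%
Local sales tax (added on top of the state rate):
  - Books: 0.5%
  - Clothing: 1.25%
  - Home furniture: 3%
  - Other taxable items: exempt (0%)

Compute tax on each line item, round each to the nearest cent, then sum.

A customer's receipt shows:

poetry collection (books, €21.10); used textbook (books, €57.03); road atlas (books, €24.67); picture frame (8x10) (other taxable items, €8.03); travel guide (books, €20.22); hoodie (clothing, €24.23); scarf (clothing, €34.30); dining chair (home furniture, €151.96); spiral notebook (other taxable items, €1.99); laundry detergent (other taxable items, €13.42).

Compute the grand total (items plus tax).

Poetry collection €21.10: books → 6.25% + 0.5% local = 6.75% → €1.42
Used textbook €57.03: books → 6.25% + 0.5% local = 6.75% → €3.85
Road atlas €24.67: books → 6.25% + 0.5% local = 6.75% → €1.67
Picture frame (8x10) €8.03: other taxable items → 5% + 0% local = 5% → €0.40
Travel guide €20.22: books → 6.25% + 0.5% local = 6.75% → €1.36
Hoodie €24.23: clothing → 0% + 1.25% local = 1.25% → €0.30
Scarf €34.30: clothing → 0% + 1.25% local = 1.25% → €0.43
Dining chair €151.96: home furniture → 10% + 3% local = 13% → €19.75
Spiral notebook €1.99: other taxable items → 5% + 0% local = 5% → €0.10
Laundry detergent €13.42: other taxable items → 5% + 0% local = 5% → €0.67
Subtotal = €356.95; tax = €29.95; total due = €386.90

€386.90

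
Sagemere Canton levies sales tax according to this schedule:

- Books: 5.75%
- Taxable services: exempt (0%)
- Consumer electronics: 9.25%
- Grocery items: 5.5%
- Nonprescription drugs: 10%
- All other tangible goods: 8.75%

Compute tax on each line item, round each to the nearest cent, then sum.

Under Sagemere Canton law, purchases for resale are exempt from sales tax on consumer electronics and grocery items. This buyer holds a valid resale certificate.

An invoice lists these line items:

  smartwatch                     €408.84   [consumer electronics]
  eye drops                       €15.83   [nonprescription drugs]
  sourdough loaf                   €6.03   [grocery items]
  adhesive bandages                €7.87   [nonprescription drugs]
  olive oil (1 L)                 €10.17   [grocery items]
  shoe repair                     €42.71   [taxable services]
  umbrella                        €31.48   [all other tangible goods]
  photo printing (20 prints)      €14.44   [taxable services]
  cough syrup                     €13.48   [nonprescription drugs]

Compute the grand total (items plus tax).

€557.32

Smartwatch €408.84: consumer electronics, buyer-exempt → 0% → €0.00
Eye drops €15.83: nonprescription drugs → 10% → €1.58
Sourdough loaf €6.03: grocery items, buyer-exempt → 0% → €0.00
Adhesive bandages €7.87: nonprescription drugs → 10% → €0.79
Olive oil (1 L) €10.17: grocery items, buyer-exempt → 0% → €0.00
Shoe repair €42.71: taxable services → 0% → €0.00
Umbrella €31.48: all other tangible goods → 8.75% → €2.75
Photo printing (20 prints) €14.44: taxable services → 0% → €0.00
Cough syrup €13.48: nonprescription drugs → 10% → €1.35
Subtotal = €550.85; tax = €6.47; total due = €557.32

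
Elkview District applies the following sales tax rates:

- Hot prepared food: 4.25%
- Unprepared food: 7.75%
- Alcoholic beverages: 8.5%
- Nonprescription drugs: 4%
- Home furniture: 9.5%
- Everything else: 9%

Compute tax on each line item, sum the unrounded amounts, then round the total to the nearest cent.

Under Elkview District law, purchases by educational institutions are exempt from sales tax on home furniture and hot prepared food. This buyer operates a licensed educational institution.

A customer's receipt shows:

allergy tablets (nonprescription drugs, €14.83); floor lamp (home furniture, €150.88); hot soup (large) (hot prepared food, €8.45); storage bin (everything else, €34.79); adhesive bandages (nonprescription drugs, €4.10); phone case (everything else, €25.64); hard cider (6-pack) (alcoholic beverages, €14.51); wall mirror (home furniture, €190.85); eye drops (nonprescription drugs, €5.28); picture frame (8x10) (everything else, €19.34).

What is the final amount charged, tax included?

€478.05

Allergy tablets €14.83: nonprescription drugs → 4% → €0.5932
Floor lamp €150.88: home furniture, buyer-exempt → 0% → €0.00
Hot soup (large) €8.45: hot prepared food, buyer-exempt → 0% → €0.00
Storage bin €34.79: everything else → 9% → €3.1311
Adhesive bandages €4.10: nonprescription drugs → 4% → €0.164
Phone case €25.64: everything else → 9% → €2.3076
Hard cider (6-pack) €14.51: alcoholic beverages → 8.5% → €1.23335
Wall mirror €190.85: home furniture, buyer-exempt → 0% → €0.00
Eye drops €5.28: nonprescription drugs → 4% → €0.2112
Picture frame (8x10) €19.34: everything else → 9% → €1.7406
Subtotal = €468.67; unrounded tax = €9.38105 → €9.38; total due = €478.05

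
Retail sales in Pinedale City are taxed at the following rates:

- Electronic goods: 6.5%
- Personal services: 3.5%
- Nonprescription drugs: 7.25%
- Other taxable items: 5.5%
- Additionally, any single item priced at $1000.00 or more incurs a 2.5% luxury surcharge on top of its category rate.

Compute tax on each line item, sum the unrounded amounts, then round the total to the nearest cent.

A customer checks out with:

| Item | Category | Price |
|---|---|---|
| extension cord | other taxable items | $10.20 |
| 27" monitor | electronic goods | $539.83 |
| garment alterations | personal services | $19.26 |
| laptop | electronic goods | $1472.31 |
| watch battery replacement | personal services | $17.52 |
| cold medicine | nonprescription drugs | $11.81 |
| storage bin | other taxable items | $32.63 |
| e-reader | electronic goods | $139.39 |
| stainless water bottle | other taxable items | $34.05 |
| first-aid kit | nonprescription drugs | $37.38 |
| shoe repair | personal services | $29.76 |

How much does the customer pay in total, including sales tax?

$2530.92

Extension cord $10.20: other taxable items → 5.5% → $0.561
27" monitor $539.83: electronic goods → 6.5% → $35.08895
Garment alterations $19.26: personal services → 3.5% → $0.6741
Laptop $1472.31: electronic goods → 6.5% + 2.5% surcharge = 9% → $132.5079
Watch battery replacement $17.52: personal services → 3.5% → $0.6132
Cold medicine $11.81: nonprescription drugs → 7.25% → $0.856225
Storage bin $32.63: other taxable items → 5.5% → $1.79465
E-reader $139.39: electronic goods → 6.5% → $9.06035
Stainless water bottle $34.05: other taxable items → 5.5% → $1.87275
First-aid kit $37.38: nonprescription drugs → 7.25% → $2.71005
Shoe repair $29.76: personal services → 3.5% → $1.0416
Subtotal = $2344.14; unrounded tax = $186.780775 → $186.78; total due = $2530.92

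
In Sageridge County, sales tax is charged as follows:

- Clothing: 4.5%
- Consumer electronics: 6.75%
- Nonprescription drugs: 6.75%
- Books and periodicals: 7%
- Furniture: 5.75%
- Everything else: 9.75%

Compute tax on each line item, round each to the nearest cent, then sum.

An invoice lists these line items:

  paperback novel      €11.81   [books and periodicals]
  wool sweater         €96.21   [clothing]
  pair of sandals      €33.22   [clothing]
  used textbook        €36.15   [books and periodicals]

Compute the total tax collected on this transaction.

€9.18

Paperback novel €11.81: books and periodicals → 7% → €0.83
Wool sweater €96.21: clothing → 4.5% → €4.33
Pair of sandals €33.22: clothing → 4.5% → €1.49
Used textbook €36.15: books and periodicals → 7% → €2.53
Total tax = €0.83 + €4.33 + €1.49 + €2.53 = €9.18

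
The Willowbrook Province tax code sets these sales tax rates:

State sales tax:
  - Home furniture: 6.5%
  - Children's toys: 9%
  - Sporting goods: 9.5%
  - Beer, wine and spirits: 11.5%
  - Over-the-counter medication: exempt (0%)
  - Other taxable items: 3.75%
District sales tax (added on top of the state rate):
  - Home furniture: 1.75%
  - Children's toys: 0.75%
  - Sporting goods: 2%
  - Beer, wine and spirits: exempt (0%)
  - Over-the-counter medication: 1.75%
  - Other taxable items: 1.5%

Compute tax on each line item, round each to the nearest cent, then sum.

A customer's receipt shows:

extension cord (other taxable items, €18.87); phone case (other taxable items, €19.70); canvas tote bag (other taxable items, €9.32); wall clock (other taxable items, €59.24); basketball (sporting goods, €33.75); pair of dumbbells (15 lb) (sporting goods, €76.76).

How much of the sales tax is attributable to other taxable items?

€5.62

Extension cord €18.87: other taxable items → 3.75% + 1.5% district = 5.25% → €0.99
Phone case €19.70: other taxable items → 3.75% + 1.5% district = 5.25% → €1.03
Canvas tote bag €9.32: other taxable items → 3.75% + 1.5% district = 5.25% → €0.49
Wall clock €59.24: other taxable items → 3.75% + 1.5% district = 5.25% → €3.11
Tax on other taxable items = €0.99 + €1.03 + €0.49 + €3.11 = €5.62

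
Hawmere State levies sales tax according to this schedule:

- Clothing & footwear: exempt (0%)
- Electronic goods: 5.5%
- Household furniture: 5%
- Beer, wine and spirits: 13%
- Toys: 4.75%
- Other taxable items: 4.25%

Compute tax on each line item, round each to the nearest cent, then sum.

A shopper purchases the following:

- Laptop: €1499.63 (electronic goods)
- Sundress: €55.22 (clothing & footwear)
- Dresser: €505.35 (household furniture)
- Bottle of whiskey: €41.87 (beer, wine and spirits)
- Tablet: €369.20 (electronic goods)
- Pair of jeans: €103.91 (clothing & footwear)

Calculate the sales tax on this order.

€133.50

Laptop €1499.63: electronic goods → 5.5% → €82.48
Sundress €55.22: clothing & footwear → 0% → €0.00
Dresser €505.35: household furniture → 5% → €25.27
Bottle of whiskey €41.87: beer, wine and spirits → 13% → €5.44
Tablet €369.20: electronic goods → 5.5% → €20.31
Pair of jeans €103.91: clothing & footwear → 0% → €0.00
Total tax = €82.48 + €25.27 + €5.44 + €20.31 = €133.50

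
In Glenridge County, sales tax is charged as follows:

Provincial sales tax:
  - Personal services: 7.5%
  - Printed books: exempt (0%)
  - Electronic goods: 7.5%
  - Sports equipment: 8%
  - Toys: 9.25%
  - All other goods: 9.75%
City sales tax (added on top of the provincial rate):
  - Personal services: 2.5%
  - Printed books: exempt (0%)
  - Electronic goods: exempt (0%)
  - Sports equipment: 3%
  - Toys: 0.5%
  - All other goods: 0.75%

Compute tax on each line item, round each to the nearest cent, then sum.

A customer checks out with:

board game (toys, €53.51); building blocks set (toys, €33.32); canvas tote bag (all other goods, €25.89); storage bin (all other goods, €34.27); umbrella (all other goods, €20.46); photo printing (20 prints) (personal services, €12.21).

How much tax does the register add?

€18.16

Board game €53.51: toys → 9.25% + 0.5% city = 9.75% → €5.22
Building blocks set €33.32: toys → 9.25% + 0.5% city = 9.75% → €3.25
Canvas tote bag €25.89: all other goods → 9.75% + 0.75% city = 10.5% → €2.72
Storage bin €34.27: all other goods → 9.75% + 0.75% city = 10.5% → €3.60
Umbrella €20.46: all other goods → 9.75% + 0.75% city = 10.5% → €2.15
Photo printing (20 prints) €12.21: personal services → 7.5% + 2.5% city = 10% → €1.22
Total tax = €5.22 + €3.25 + €2.72 + €3.60 + €2.15 + €1.22 = €18.16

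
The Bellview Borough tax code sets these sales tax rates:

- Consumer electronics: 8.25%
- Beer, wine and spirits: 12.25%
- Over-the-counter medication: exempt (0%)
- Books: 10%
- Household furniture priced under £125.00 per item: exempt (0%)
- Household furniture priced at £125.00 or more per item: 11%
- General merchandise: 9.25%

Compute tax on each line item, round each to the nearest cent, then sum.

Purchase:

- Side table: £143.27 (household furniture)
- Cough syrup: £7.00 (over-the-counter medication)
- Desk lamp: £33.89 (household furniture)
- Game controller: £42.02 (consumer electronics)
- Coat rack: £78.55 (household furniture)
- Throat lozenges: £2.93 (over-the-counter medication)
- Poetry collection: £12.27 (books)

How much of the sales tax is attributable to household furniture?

Side table £143.27: household furniture, £125.00 or more → 11% → £15.76
Desk lamp £33.89: household furniture, under £125.00 → 0% → £0.00
Coat rack £78.55: household furniture, under £125.00 → 0% → £0.00
Tax on household furniture = £15.76 + £0.00 + £0.00 = £15.76

£15.76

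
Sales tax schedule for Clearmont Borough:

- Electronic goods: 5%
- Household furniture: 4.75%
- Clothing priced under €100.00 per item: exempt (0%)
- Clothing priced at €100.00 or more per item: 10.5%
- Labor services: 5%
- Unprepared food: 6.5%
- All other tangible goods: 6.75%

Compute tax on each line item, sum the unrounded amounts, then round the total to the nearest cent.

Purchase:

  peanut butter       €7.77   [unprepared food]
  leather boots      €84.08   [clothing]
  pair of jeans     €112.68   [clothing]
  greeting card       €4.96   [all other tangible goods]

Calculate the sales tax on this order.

€12.67

Peanut butter €7.77: unprepared food → 6.5% → €0.50505
Leather boots €84.08: clothing, under €100.00 → 0% → €0.00
Pair of jeans €112.68: clothing, €100.00 or more → 10.5% → €11.8314
Greeting card €4.96: all other tangible goods → 6.75% → €0.3348
Unrounded tax sum = €12.67125 → €12.67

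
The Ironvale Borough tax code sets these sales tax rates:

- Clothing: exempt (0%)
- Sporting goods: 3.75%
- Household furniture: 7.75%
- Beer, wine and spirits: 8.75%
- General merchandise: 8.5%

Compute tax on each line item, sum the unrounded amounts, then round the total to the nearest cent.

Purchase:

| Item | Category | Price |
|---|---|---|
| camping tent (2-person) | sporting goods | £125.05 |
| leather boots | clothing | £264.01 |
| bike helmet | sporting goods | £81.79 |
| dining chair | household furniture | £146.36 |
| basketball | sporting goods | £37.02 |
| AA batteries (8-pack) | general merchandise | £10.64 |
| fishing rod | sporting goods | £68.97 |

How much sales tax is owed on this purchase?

£23.98

Camping tent (2-person) £125.05: sporting goods → 3.75% → £4.689375
Leather boots £264.01: clothing → 0% → £0.00
Bike helmet £81.79: sporting goods → 3.75% → £3.067125
Dining chair £146.36: household furniture → 7.75% → £11.3429
Basketball £37.02: sporting goods → 3.75% → £1.38825
AA batteries (8-pack) £10.64: general merchandise → 8.5% → £0.9044
Fishing rod £68.97: sporting goods → 3.75% → £2.586375
Unrounded tax sum = £23.978425 → £23.98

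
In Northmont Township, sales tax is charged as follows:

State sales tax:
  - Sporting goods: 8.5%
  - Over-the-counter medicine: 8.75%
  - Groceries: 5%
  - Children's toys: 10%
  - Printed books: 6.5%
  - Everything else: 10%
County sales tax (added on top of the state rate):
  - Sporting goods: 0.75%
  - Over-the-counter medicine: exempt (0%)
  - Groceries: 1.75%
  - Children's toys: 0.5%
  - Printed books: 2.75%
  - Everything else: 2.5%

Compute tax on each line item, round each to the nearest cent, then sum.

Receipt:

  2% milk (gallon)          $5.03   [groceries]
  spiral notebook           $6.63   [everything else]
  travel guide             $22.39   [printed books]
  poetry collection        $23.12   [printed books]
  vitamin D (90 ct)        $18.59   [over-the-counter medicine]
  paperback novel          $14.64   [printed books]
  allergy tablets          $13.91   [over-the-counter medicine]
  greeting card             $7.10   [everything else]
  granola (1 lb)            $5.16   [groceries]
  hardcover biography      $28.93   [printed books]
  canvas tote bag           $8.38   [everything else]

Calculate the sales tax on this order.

2% milk (gallon) $5.03: groceries → 5% + 1.75% county = 6.75% → $0.34
Spiral notebook $6.63: everything else → 10% + 2.5% county = 12.5% → $0.83
Travel guide $22.39: printed books → 6.5% + 2.75% county = 9.25% → $2.07
Poetry collection $23.12: printed books → 6.5% + 2.75% county = 9.25% → $2.14
Vitamin D (90 ct) $18.59: over-the-counter medicine → 8.75% + 0% county = 8.75% → $1.63
Paperback novel $14.64: printed books → 6.5% + 2.75% county = 9.25% → $1.35
Allergy tablets $13.91: over-the-counter medicine → 8.75% + 0% county = 8.75% → $1.22
Greeting card $7.10: everything else → 10% + 2.5% county = 12.5% → $0.89
Granola (1 lb) $5.16: groceries → 5% + 1.75% county = 6.75% → $0.35
Hardcover biography $28.93: printed books → 6.5% + 2.75% county = 9.25% → $2.68
Canvas tote bag $8.38: everything else → 10% + 2.5% county = 12.5% → $1.05
Total tax = $0.34 + $0.83 + $2.07 + $2.14 + $1.63 + $1.35 + $1.22 + $0.89 + $0.35 + $2.68 + $1.05 = $14.55

$14.55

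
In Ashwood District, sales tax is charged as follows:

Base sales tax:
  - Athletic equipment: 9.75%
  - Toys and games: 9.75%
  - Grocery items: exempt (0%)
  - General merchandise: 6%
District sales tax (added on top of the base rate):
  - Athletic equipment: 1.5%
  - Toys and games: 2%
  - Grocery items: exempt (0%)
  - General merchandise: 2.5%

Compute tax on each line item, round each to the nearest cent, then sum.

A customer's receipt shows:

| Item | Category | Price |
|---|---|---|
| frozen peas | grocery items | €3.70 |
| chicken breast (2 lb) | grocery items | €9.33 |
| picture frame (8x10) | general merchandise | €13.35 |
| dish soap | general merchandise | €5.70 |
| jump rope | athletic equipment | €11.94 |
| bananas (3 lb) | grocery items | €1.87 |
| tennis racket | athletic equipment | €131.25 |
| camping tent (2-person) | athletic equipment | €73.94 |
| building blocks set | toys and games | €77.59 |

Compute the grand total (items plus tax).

€363.83

Frozen peas €3.70: grocery items → 0% + 0% district = 0% → €0.00
Chicken breast (2 lb) €9.33: grocery items → 0% + 0% district = 0% → €0.00
Picture frame (8x10) €13.35: general merchandise → 6% + 2.5% district = 8.5% → €1.13
Dish soap €5.70: general merchandise → 6% + 2.5% district = 8.5% → €0.48
Jump rope €11.94: athletic equipment → 9.75% + 1.5% district = 11.25% → €1.34
Bananas (3 lb) €1.87: grocery items → 0% + 0% district = 0% → €0.00
Tennis racket €131.25: athletic equipment → 9.75% + 1.5% district = 11.25% → €14.77
Camping tent (2-person) €73.94: athletic equipment → 9.75% + 1.5% district = 11.25% → €8.32
Building blocks set €77.59: toys and games → 9.75% + 2% district = 11.75% → €9.12
Subtotal = €328.67; tax = €35.16; total due = €363.83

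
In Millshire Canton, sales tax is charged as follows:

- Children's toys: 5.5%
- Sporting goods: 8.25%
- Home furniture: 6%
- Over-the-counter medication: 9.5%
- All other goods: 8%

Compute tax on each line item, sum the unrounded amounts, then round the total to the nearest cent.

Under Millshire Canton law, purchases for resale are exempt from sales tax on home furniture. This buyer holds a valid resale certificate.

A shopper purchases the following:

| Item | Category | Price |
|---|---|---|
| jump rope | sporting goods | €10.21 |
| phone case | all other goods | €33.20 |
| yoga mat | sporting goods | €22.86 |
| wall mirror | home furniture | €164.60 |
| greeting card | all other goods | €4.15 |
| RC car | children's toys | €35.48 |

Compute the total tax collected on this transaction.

Jump rope €10.21: sporting goods → 8.25% → €0.842325
Phone case €33.20: all other goods → 8% → €2.656
Yoga mat €22.86: sporting goods → 8.25% → €1.88595
Wall mirror €164.60: home furniture, buyer-exempt → 0% → €0.00
Greeting card €4.15: all other goods → 8% → €0.332
RC car €35.48: children's toys → 5.5% → €1.9514
Unrounded tax sum = €7.667675 → €7.67

€7.67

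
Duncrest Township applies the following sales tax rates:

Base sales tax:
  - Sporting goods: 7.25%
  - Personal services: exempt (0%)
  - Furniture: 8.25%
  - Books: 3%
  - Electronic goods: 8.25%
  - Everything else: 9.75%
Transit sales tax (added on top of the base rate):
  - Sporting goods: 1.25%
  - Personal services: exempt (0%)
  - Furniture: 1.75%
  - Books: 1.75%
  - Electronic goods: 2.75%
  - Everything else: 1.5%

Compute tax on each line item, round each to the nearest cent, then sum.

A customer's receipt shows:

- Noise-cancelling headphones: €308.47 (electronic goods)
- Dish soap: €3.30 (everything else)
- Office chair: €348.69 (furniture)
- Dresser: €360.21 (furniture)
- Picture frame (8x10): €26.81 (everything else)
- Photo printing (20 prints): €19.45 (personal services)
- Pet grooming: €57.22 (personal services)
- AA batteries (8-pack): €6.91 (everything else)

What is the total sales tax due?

Noise-cancelling headphones €308.47: electronic goods → 8.25% + 2.75% transit = 11% → €33.93
Dish soap €3.30: everything else → 9.75% + 1.5% transit = 11.25% → €0.37
Office chair €348.69: furniture → 8.25% + 1.75% transit = 10% → €34.87
Dresser €360.21: furniture → 8.25% + 1.75% transit = 10% → €36.02
Picture frame (8x10) €26.81: everything else → 9.75% + 1.5% transit = 11.25% → €3.02
Photo printing (20 prints) €19.45: personal services → 0% + 0% transit = 0% → €0.00
Pet grooming €57.22: personal services → 0% + 0% transit = 0% → €0.00
AA batteries (8-pack) €6.91: everything else → 9.75% + 1.5% transit = 11.25% → €0.78
Total tax = €33.93 + €0.37 + €34.87 + €36.02 + €3.02 + €0.78 = €108.99

€108.99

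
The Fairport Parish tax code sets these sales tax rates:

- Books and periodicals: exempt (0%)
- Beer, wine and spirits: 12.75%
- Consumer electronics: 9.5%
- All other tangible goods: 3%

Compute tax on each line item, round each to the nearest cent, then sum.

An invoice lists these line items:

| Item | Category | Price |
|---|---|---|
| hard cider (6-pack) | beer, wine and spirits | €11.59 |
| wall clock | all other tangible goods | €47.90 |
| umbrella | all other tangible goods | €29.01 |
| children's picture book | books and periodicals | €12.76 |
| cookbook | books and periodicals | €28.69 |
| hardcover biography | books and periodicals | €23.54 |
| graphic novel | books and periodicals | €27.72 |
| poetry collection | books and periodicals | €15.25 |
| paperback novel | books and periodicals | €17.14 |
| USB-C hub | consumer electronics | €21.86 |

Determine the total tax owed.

Hard cider (6-pack) €11.59: beer, wine and spirits → 12.75% → €1.48
Wall clock €47.90: all other tangible goods → 3% → €1.44
Umbrella €29.01: all other tangible goods → 3% → €0.87
Children's picture book €12.76: books and periodicals → 0% → €0.00
Cookbook €28.69: books and periodicals → 0% → €0.00
Hardcover biography €23.54: books and periodicals → 0% → €0.00
Graphic novel €27.72: books and periodicals → 0% → €0.00
Poetry collection €15.25: books and periodicals → 0% → €0.00
Paperback novel €17.14: books and periodicals → 0% → €0.00
USB-C hub €21.86: consumer electronics → 9.5% → €2.08
Total tax = €1.48 + €1.44 + €0.87 + €2.08 = €5.87

€5.87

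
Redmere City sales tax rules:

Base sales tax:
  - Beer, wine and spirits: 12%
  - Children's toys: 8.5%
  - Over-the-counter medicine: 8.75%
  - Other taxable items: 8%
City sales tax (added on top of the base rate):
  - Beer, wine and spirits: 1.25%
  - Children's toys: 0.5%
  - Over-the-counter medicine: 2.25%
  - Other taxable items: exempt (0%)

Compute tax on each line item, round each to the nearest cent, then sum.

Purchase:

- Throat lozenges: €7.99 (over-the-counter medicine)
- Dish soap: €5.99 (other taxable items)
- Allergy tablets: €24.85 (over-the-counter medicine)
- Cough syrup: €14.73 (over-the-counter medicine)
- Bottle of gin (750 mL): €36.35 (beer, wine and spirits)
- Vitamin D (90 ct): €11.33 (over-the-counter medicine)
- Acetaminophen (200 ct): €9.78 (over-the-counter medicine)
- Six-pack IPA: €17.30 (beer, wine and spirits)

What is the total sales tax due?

€15.15

Throat lozenges €7.99: over-the-counter medicine → 8.75% + 2.25% city = 11% → €0.88
Dish soap €5.99: other taxable items → 8% + 0% city = 8% → €0.48
Allergy tablets €24.85: over-the-counter medicine → 8.75% + 2.25% city = 11% → €2.73
Cough syrup €14.73: over-the-counter medicine → 8.75% + 2.25% city = 11% → €1.62
Bottle of gin (750 mL) €36.35: beer, wine and spirits → 12% + 1.25% city = 13.25% → €4.82
Vitamin D (90 ct) €11.33: over-the-counter medicine → 8.75% + 2.25% city = 11% → €1.25
Acetaminophen (200 ct) €9.78: over-the-counter medicine → 8.75% + 2.25% city = 11% → €1.08
Six-pack IPA €17.30: beer, wine and spirits → 12% + 1.25% city = 13.25% → €2.29
Total tax = €0.88 + €0.48 + €2.73 + €1.62 + €4.82 + €1.25 + €1.08 + €2.29 = €15.15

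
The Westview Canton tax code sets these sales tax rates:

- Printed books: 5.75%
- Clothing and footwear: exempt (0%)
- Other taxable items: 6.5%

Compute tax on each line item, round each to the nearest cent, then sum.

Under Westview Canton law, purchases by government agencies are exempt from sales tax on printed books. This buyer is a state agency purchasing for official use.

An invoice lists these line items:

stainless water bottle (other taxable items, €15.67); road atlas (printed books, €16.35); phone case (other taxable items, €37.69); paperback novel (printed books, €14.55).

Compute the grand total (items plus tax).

Stainless water bottle €15.67: other taxable items → 6.5% → €1.02
Road atlas €16.35: printed books, buyer-exempt → 0% → €0.00
Phone case €37.69: other taxable items → 6.5% → €2.45
Paperback novel €14.55: printed books, buyer-exempt → 0% → €0.00
Subtotal = €84.26; tax = €3.47; total due = €87.73

€87.73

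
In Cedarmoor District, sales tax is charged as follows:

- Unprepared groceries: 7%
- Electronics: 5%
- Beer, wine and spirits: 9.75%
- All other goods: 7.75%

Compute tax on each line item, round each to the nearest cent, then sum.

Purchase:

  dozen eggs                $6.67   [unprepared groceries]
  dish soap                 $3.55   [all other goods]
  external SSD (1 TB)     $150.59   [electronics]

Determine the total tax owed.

Dozen eggs $6.67: unprepared groceries → 7% → $0.47
Dish soap $3.55: all other goods → 7.75% → $0.28
External SSD (1 TB) $150.59: electronics → 5% → $7.53
Total tax = $0.47 + $0.28 + $7.53 = $8.28

$8.28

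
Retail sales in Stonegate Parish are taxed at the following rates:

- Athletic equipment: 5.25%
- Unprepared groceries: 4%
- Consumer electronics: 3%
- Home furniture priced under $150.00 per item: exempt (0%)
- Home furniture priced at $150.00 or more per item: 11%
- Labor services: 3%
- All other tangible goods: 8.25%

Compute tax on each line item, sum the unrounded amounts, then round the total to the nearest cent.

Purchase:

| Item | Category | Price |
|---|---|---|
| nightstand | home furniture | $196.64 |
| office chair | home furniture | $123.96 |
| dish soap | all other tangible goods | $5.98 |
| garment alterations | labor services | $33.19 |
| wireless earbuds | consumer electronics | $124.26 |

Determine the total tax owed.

Nightstand $196.64: home furniture, $150.00 or more → 11% → $21.6304
Office chair $123.96: home furniture, under $150.00 → 0% → $0.00
Dish soap $5.98: all other tangible goods → 8.25% → $0.49335
Garment alterations $33.19: labor services → 3% → $0.9957
Wireless earbuds $124.26: consumer electronics → 3% → $3.7278
Unrounded tax sum = $26.84725 → $26.85

$26.85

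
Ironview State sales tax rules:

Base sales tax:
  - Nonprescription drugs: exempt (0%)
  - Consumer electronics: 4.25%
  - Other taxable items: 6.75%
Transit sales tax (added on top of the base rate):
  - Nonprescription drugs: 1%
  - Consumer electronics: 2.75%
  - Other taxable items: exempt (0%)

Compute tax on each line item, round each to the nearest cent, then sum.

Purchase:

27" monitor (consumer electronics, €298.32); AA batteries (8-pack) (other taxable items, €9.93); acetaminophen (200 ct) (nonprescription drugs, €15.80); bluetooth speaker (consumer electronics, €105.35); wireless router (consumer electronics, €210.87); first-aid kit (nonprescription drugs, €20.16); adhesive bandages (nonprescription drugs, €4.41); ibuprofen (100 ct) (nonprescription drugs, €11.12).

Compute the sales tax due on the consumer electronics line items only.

27" monitor €298.32: consumer electronics → 4.25% + 2.75% transit = 7% → €20.88
Bluetooth speaker €105.35: consumer electronics → 4.25% + 2.75% transit = 7% → €7.37
Wireless router €210.87: consumer electronics → 4.25% + 2.75% transit = 7% → €14.76
Tax on consumer electronics = €20.88 + €7.37 + €14.76 = €43.01

€43.01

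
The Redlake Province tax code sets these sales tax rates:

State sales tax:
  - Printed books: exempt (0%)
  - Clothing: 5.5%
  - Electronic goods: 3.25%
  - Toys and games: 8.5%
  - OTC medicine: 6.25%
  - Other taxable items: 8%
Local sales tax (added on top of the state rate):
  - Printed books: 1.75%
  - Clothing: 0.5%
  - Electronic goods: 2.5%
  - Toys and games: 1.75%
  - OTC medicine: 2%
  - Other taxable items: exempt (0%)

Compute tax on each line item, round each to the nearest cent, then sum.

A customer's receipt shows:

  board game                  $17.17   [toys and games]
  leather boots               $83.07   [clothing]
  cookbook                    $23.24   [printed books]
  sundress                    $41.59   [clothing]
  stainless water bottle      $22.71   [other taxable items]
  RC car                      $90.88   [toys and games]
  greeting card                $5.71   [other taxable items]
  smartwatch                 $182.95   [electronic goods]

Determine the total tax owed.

$31.77

Board game $17.17: toys and games → 8.5% + 1.75% local = 10.25% → $1.76
Leather boots $83.07: clothing → 5.5% + 0.5% local = 6% → $4.98
Cookbook $23.24: printed books → 0% + 1.75% local = 1.75% → $0.41
Sundress $41.59: clothing → 5.5% + 0.5% local = 6% → $2.50
Stainless water bottle $22.71: other taxable items → 8% + 0% local = 8% → $1.82
RC car $90.88: toys and games → 8.5% + 1.75% local = 10.25% → $9.32
Greeting card $5.71: other taxable items → 8% + 0% local = 8% → $0.46
Smartwatch $182.95: electronic goods → 3.25% + 2.5% local = 5.75% → $10.52
Total tax = $1.76 + $4.98 + $0.41 + $2.50 + $1.82 + $9.32 + $0.46 + $10.52 = $31.77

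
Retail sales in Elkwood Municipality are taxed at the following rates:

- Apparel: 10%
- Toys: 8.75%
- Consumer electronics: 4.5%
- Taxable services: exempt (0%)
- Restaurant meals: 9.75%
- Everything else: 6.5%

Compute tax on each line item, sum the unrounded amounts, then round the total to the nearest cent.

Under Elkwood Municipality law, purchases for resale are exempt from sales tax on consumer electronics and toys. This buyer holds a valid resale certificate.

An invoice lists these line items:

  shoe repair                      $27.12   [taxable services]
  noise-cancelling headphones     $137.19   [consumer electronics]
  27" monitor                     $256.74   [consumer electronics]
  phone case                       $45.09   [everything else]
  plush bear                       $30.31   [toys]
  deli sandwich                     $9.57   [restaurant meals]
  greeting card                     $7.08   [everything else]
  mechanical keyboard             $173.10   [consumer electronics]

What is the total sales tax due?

Shoe repair $27.12: taxable services → 0% → $0.00
Noise-cancelling headphones $137.19: consumer electronics, buyer-exempt → 0% → $0.00
27" monitor $256.74: consumer electronics, buyer-exempt → 0% → $0.00
Phone case $45.09: everything else → 6.5% → $2.93085
Plush bear $30.31: toys, buyer-exempt → 0% → $0.00
Deli sandwich $9.57: restaurant meals → 9.75% → $0.933075
Greeting card $7.08: everything else → 6.5% → $0.4602
Mechanical keyboard $173.10: consumer electronics, buyer-exempt → 0% → $0.00
Unrounded tax sum = $4.324125 → $4.32

$4.32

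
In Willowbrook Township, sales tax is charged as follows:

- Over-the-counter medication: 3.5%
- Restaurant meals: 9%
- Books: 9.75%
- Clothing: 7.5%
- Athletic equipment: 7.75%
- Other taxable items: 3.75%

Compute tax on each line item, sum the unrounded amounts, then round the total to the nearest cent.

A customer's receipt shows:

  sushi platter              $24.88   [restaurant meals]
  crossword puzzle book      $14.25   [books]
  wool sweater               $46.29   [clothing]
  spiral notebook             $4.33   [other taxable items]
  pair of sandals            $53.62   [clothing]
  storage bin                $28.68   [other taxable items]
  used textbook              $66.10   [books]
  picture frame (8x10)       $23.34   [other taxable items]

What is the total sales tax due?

$19.68

Sushi platter $24.88: restaurant meals → 9% → $2.2392
Crossword puzzle book $14.25: books → 9.75% → $1.389375
Wool sweater $46.29: clothing → 7.5% → $3.47175
Spiral notebook $4.33: other taxable items → 3.75% → $0.162375
Pair of sandals $53.62: clothing → 7.5% → $4.0215
Storage bin $28.68: other taxable items → 3.75% → $1.0755
Used textbook $66.10: books → 9.75% → $6.44475
Picture frame (8x10) $23.34: other taxable items → 3.75% → $0.87525
Unrounded tax sum = $19.6797 → $19.68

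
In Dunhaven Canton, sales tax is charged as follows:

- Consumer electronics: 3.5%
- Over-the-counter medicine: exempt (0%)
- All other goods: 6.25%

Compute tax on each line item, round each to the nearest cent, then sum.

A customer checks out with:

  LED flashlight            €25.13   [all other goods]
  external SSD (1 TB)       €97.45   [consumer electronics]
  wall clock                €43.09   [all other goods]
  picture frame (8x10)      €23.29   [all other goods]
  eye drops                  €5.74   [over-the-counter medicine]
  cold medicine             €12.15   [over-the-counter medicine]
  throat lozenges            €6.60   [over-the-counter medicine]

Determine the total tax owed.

LED flashlight €25.13: all other goods → 6.25% → €1.57
External SSD (1 TB) €97.45: consumer electronics → 3.5% → €3.41
Wall clock €43.09: all other goods → 6.25% → €2.69
Picture frame (8x10) €23.29: all other goods → 6.25% → €1.46
Eye drops €5.74: over-the-counter medicine → 0% → €0.00
Cold medicine €12.15: over-the-counter medicine → 0% → €0.00
Throat lozenges €6.60: over-the-counter medicine → 0% → €0.00
Total tax = €1.57 + €3.41 + €2.69 + €1.46 = €9.13

€9.13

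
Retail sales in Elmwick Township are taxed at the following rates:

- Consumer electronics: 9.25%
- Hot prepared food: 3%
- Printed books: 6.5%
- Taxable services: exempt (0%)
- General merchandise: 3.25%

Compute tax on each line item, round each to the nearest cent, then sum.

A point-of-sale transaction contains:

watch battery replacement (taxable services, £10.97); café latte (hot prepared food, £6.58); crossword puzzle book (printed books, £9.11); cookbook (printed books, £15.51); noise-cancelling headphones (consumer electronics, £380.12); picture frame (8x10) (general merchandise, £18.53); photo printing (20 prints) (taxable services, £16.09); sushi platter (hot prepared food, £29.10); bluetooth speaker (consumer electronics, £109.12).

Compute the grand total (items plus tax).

Watch battery replacement £10.97: taxable services → 0% → £0.00
Café latte £6.58: hot prepared food → 3% → £0.20
Crossword puzzle book £9.11: printed books → 6.5% → £0.59
Cookbook £15.51: printed books → 6.5% → £1.01
Noise-cancelling headphones £380.12: consumer electronics → 9.25% → £35.16
Picture frame (8x10) £18.53: general merchandise → 3.25% → £0.60
Photo printing (20 prints) £16.09: taxable services → 0% → £0.00
Sushi platter £29.10: hot prepared food → 3% → £0.87
Bluetooth speaker £109.12: consumer electronics → 9.25% → £10.09
Subtotal = £595.13; tax = £48.52; total due = £643.65

£643.65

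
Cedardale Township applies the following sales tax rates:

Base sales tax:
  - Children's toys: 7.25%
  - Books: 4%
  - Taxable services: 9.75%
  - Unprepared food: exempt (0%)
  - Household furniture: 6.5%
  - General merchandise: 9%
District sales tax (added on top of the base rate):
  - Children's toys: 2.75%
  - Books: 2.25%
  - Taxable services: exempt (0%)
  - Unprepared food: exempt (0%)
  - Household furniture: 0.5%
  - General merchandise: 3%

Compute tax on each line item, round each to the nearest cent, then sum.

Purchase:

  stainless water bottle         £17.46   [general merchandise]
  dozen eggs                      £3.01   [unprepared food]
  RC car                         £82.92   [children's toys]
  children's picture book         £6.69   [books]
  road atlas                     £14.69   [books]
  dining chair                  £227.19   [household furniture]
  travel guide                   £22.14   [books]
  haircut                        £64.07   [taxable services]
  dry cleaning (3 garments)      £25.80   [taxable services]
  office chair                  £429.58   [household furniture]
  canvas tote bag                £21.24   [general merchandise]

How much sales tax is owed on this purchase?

£70.40

Stainless water bottle £17.46: general merchandise → 9% + 3% district = 12% → £2.10
Dozen eggs £3.01: unprepared food → 0% + 0% district = 0% → £0.00
RC car £82.92: children's toys → 7.25% + 2.75% district = 10% → £8.29
Children's picture book £6.69: books → 4% + 2.25% district = 6.25% → £0.42
Road atlas £14.69: books → 4% + 2.25% district = 6.25% → £0.92
Dining chair £227.19: household furniture → 6.5% + 0.5% district = 7% → £15.90
Travel guide £22.14: books → 4% + 2.25% district = 6.25% → £1.38
Haircut £64.07: taxable services → 9.75% + 0% district = 9.75% → £6.25
Dry cleaning (3 garments) £25.80: taxable services → 9.75% + 0% district = 9.75% → £2.52
Office chair £429.58: household furniture → 6.5% + 0.5% district = 7% → £30.07
Canvas tote bag £21.24: general merchandise → 9% + 3% district = 12% → £2.55
Total tax = £2.10 + £8.29 + £0.42 + £0.92 + £15.90 + £1.38 + £6.25 + £2.52 + £30.07 + £2.55 = £70.40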